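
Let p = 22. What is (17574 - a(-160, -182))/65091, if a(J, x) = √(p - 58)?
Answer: 5858/21697 - 2*I/21697 ≈ 0.26999 - 9.2179e-5*I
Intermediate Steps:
a(J, x) = 6*I (a(J, x) = √(22 - 58) = √(-36) = 6*I)
(17574 - a(-160, -182))/65091 = (17574 - 6*I)/65091 = (17574 - 6*I)*(1/65091) = 5858/21697 - 2*I/21697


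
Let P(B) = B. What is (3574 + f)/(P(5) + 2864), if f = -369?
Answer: 3205/2869 ≈ 1.1171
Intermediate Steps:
(3574 + f)/(P(5) + 2864) = (3574 - 369)/(5 + 2864) = 3205/2869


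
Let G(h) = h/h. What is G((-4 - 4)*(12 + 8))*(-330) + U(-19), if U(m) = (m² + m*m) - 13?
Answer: 379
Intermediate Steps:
G(h) = 1
U(m) = -13 + 2*m² (U(m) = (m² + m²) - 13 = 2*m² - 13 = -13 + 2*m²)
G((-4 - 4)*(12 + 8))*(-330) + U(-19) = 1*(-330) + (-13 + 2*(-19)²) = -330 + (-13 + 2*361) = -330 + (-13 + 722) = -330 + 709 = 379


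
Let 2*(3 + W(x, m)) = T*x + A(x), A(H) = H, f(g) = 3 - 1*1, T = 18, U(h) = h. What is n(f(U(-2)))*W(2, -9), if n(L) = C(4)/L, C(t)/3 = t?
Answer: 96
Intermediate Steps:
C(t) = 3*t
f(g) = 2 (f(g) = 3 - 1 = 2)
n(L) = 12/L (n(L) = (3*4)/L = 12/L)
W(x, m) = -3 + 19*x/2 (W(x, m) = -3 + (18*x + x)/2 = -3 + (19*x)/2 = -3 + 19*x/2)
n(f(U(-2)))*W(2, -9) = (12/2)*(-3 + (19/2)*2) = (12*(½))*(-3 + 19) = 6*16 = 96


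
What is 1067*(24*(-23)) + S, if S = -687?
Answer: -589671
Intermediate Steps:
1067*(24*(-23)) + S = 1067*(24*(-23)) - 687 = 1067*(-552) - 687 = -588984 - 687 = -589671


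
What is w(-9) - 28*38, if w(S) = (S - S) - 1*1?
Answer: -1065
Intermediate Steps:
w(S) = -1 (w(S) = 0 - 1 = -1)
w(-9) - 28*38 = -1 - 28*38 = -1 - 1064 = -1065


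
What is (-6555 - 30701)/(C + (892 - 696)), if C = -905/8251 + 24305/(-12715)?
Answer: -390858154004/2035059951 ≈ -192.06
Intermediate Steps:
C = -42409526/20982293 (C = -905*1/8251 + 24305*(-1/12715) = -905/8251 - 4861/2543 = -42409526/20982293 ≈ -2.0212)
(-6555 - 30701)/(C + (892 - 696)) = (-6555 - 30701)/(-42409526/20982293 + (892 - 696)) = -37256/(-42409526/20982293 + 196) = -37256/4070119902/20982293 = -37256*20982293/4070119902 = -390858154004/2035059951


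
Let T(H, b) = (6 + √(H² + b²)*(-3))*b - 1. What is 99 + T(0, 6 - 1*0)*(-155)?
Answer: 11414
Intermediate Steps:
T(H, b) = -1 + b*(6 - 3*√(H² + b²)) (T(H, b) = (6 - 3*√(H² + b²))*b - 1 = b*(6 - 3*√(H² + b²)) - 1 = -1 + b*(6 - 3*√(H² + b²)))
99 + T(0, 6 - 1*0)*(-155) = 99 + (-1 + 6*(6 - 1*0) - 3*(6 - 1*0)*√(0² + (6 - 1*0)²))*(-155) = 99 + (-1 + 6*(6 + 0) - 3*(6 + 0)*√(0 + (6 + 0)²))*(-155) = 99 + (-1 + 6*6 - 3*6*√(0 + 6²))*(-155) = 99 + (-1 + 36 - 3*6*√(0 + 36))*(-155) = 99 + (-1 + 36 - 3*6*√36)*(-155) = 99 + (-1 + 36 - 3*6*6)*(-155) = 99 + (-1 + 36 - 108)*(-155) = 99 - 73*(-155) = 99 + 11315 = 11414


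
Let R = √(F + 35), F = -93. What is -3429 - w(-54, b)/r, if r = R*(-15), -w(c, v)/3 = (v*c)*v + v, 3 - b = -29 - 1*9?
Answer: -3429 - 90733*I*√58/290 ≈ -3429.0 - 2382.8*I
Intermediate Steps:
b = 41 (b = 3 - (-29 - 1*9) = 3 - (-29 - 9) = 3 - 1*(-38) = 3 + 38 = 41)
R = I*√58 (R = √(-93 + 35) = √(-58) = I*√58 ≈ 7.6158*I)
w(c, v) = -3*v - 3*c*v² (w(c, v) = -3*((v*c)*v + v) = -3*((c*v)*v + v) = -3*(c*v² + v) = -3*(v + c*v²) = -3*v - 3*c*v²)
r = -15*I*√58 (r = (I*√58)*(-15) = -15*I*√58 ≈ -114.24*I)
-3429 - w(-54, b)/r = -3429 - (-3*41*(1 - 54*41))/((-15*I*√58)) = -3429 - (-3*41*(1 - 2214))*I*√58/870 = -3429 - (-3*41*(-2213))*I*√58/870 = -3429 - 272199*I*√58/870 = -3429 - 90733*I*√58/290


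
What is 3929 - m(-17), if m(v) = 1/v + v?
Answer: 67083/17 ≈ 3946.1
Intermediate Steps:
m(v) = v + 1/v (m(v) = 1/v + v = v + 1/v)
3929 - m(-17) = 3929 - (-17 + 1/(-17)) = 3929 - (-17 - 1/17) = 3929 - 1*(-290/17) = 3929 + 290/17 = 67083/17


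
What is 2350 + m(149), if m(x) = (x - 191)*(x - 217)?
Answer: 5206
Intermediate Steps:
m(x) = (-217 + x)*(-191 + x) (m(x) = (-191 + x)*(-217 + x) = (-217 + x)*(-191 + x))
2350 + m(149) = 2350 + (41447 + 149² - 408*149) = 2350 + (41447 + 22201 - 60792) = 2350 + 2856 = 5206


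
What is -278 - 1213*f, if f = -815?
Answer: 988317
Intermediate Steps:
-278 - 1213*f = -278 - 1213*(-815) = -278 + 988595 = 988317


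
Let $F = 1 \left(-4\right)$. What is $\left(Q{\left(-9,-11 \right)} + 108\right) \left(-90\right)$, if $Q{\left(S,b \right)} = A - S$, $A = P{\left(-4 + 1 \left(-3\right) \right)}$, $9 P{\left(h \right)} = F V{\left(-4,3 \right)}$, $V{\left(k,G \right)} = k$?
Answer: $-10690$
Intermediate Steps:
$F = -4$
$P{\left(h \right)} = \frac{16}{9}$ ($P{\left(h \right)} = \frac{\left(-4\right) \left(-4\right)}{9} = \frac{1}{9} \cdot 16 = \frac{16}{9}$)
$A = \frac{16}{9} \approx 1.7778$
$Q{\left(S,b \right)} = \frac{16}{9} - S$
$\left(Q{\left(-9,-11 \right)} + 108\right) \left(-90\right) = \left(\left(\frac{16}{9} - -9\right) + 108\right) \left(-90\right) = \left(\left(\frac{16}{9} + 9\right) + 108\right) \left(-90\right) = \left(\frac{97}{9} + 108\right) \left(-90\right) = \frac{1069}{9} \left(-90\right) = -10690$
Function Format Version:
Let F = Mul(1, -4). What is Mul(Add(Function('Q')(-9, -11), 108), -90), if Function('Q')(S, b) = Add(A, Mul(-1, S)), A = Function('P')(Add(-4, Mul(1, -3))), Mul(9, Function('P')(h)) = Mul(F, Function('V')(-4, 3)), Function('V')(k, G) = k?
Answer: -10690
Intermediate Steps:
F = -4
Function('P')(h) = Rational(16, 9) (Function('P')(h) = Mul(Rational(1, 9), Mul(-4, -4)) = Mul(Rational(1, 9), 16) = Rational(16, 9))
A = Rational(16, 9) ≈ 1.7778
Function('Q')(S, b) = Add(Rational(16, 9), Mul(-1, S))
Mul(Add(Function('Q')(-9, -11), 108), -90) = Mul(Add(Add(Rational(16, 9), Mul(-1, -9)), 108), -90) = Mul(Add(Add(Rational(16, 9), 9), 108), -90) = Mul(Add(Rational(97, 9), 108), -90) = Mul(Rational(1069, 9), -90) = -10690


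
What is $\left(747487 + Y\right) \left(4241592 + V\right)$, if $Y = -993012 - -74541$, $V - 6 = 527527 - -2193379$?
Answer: $-1190476783936$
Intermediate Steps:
$V = 2720912$ ($V = 6 + \left(527527 - -2193379\right) = 6 + \left(527527 + 2193379\right) = 6 + 2720906 = 2720912$)
$Y = -918471$ ($Y = -993012 + 74541 = -918471$)
$\left(747487 + Y\right) \left(4241592 + V\right) = \left(747487 - 918471\right) \left(4241592 + 2720912\right) = \left(-170984\right) 6962504 = -1190476783936$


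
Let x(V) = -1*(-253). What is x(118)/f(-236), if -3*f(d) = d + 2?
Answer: 253/78 ≈ 3.2436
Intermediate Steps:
x(V) = 253
f(d) = -⅔ - d/3 (f(d) = -(d + 2)/3 = -(2 + d)/3 = -⅔ - d/3)
x(118)/f(-236) = 253/(-⅔ - ⅓*(-236)) = 253/(-⅔ + 236/3) = 253/78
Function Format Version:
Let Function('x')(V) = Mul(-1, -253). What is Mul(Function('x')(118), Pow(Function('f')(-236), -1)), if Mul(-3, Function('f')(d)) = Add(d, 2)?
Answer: Rational(253, 78) ≈ 3.2436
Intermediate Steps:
Function('x')(V) = 253
Function('f')(d) = Add(Rational(-2, 3), Mul(Rational(-1, 3), d)) (Function('f')(d) = Mul(Rational(-1, 3), Add(d, 2)) = Mul(Rational(-1, 3), Add(2, d)) = Add(Rational(-2, 3), Mul(Rational(-1, 3), d)))
Mul(Function('x')(118), Pow(Function('f')(-236), -1)) = Mul(253, Pow(Add(Rational(-2, 3), Mul(Rational(-1, 3), -236)), -1)) = Mul(253, Pow(Add(Rational(-2, 3), Rational(236, 3)), -1)) = Mul(253, Pow(78, -1)) = Mul(253, Rational(1, 78)) = Rational(253, 78)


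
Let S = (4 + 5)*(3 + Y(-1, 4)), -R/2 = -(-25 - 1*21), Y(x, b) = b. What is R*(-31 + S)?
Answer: -2944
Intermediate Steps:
R = -92 (R = -(-2)*(-25 - 1*21) = -(-2)*(-25 - 21) = -(-2)*(-46) = -2*46 = -92)
S = 63 (S = (4 + 5)*(3 + 4) = 9*7 = 63)
R*(-31 + S) = -92*(-31 + 63) = -92*32 = -2944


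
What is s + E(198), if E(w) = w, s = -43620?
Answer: -43422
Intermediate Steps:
s + E(198) = -43620 + 198 = -43422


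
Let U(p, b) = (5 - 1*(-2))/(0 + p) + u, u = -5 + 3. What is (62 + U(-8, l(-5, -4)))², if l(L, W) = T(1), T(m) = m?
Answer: 223729/64 ≈ 3495.8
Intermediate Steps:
l(L, W) = 1
u = -2
U(p, b) = -2 + 7/p (U(p, b) = (5 - 1*(-2))/(0 + p) - 2 = (5 + 2)/p - 2 = 7/p - 2 = -2 + 7/p)
(62 + U(-8, l(-5, -4)))² = (62 + (-2 + 7/(-8)))² = (62 + (-2 + 7*(-⅛)))² = (62 + (-2 - 7/8))² = (62 - 23/8)² = (473/8)² = 223729/64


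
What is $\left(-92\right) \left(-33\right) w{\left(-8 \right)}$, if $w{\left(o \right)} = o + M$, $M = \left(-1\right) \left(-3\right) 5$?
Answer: $21252$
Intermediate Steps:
$M = 15$ ($M = 3 \cdot 5 = 15$)
$w{\left(o \right)} = 15 + o$ ($w{\left(o \right)} = o + 15 = 15 + o$)
$\left(-92\right) \left(-33\right) w{\left(-8 \right)} = \left(-92\right) \left(-33\right) \left(15 - 8\right) = 3036 \cdot 7 = 21252$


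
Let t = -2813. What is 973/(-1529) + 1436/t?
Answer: -35487/30943 ≈ -1.1469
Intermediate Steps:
973/(-1529) + 1436/t = 973/(-1529) + 1436/(-2813) = 973*(-1/1529) + 1436*(-1/2813) = -7/11 - 1436/2813 = -35487/30943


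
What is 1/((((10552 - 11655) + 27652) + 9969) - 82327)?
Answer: -1/45809 ≈ -2.1830e-5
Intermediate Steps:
1/((((10552 - 11655) + 27652) + 9969) - 82327) = 1/(((-1103 + 27652) + 9969) - 82327) = 1/((26549 + 9969) - 82327) = 1/(36518 - 82327) = 1/(-45809) = -1/45809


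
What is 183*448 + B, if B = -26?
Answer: 81958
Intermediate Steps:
183*448 + B = 183*448 - 26 = 81984 - 26 = 81958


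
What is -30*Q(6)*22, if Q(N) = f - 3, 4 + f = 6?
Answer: 660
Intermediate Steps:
f = 2 (f = -4 + 6 = 2)
Q(N) = -1 (Q(N) = 2 - 3 = -1)
-30*Q(6)*22 = -30*(-1)*22 = 30*22 = 660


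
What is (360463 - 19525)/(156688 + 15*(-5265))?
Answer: 340938/77713 ≈ 4.3871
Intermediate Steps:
(360463 - 19525)/(156688 + 15*(-5265)) = 340938/(156688 - 78975) = 340938/77713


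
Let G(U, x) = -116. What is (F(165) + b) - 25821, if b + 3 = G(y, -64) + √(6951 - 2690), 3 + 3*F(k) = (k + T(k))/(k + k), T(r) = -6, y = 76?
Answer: -8560477/330 + √4261 ≈ -25876.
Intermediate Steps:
F(k) = -1 + (-6 + k)/(6*k) (F(k) = -1 + ((k - 6)/(k + k))/3 = -1 + ((-6 + k)/((2*k)))/3 = -1 + ((-6 + k)*(1/(2*k)))/3 = -1 + ((-6 + k)/(2*k))/3 = -1 + (-6 + k)/(6*k))
b = -119 + √4261 (b = -3 + (-116 + √(6951 - 2690)) = -3 + (-116 + √4261) = -119 + √4261 ≈ -53.724)
(F(165) + b) - 25821 = ((-⅚ - 1/165) + (-119 + √4261)) - 25821 = (-277/330 + (-119 + √4261)) - 25821 = (-39547/330 + √4261) - 25821 = -8560477/330 + √4261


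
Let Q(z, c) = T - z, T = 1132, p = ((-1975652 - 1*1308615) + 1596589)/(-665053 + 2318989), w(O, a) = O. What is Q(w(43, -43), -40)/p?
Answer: -900568152/843839 ≈ -1067.2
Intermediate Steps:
p = -843839/826968 (p = ((-1975652 - 1308615) + 1596589)/1653936 = (-3284267 + 1596589)*(1/1653936) = -1687678*1/1653936 = -843839/826968 ≈ -1.0204)
Q(z, c) = 1132 - z
Q(w(43, -43), -40)/p = (1132 - 1*43)/(-843839/826968) = (1132 - 43)*(-826968/843839) = 1089*(-826968/843839) = -900568152/843839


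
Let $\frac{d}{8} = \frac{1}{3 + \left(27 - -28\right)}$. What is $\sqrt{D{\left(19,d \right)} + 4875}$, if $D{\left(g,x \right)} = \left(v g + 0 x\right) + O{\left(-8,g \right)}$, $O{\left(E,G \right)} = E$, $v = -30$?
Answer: $\sqrt{4297} \approx 65.552$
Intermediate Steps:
$d = \frac{4}{29}$ ($d = \frac{8}{3 + \left(27 - -28\right)} = \frac{8}{3 + \left(27 + 28\right)} = \frac{8}{3 + 55} = \frac{8}{58} = 8 \cdot \frac{1}{58} = \frac{4}{29} \approx 0.13793$)
$D{\left(g,x \right)} = -8 - 30 g$ ($D{\left(g,x \right)} = \left(- 30 g + 0 x\right) - 8 = \left(- 30 g + 0\right) - 8 = - 30 g - 8 = -8 - 30 g$)
$\sqrt{D{\left(19,d \right)} + 4875} = \sqrt{\left(-8 - 570\right) + 4875} = \sqrt{-578 + 4875} = \sqrt{4297}$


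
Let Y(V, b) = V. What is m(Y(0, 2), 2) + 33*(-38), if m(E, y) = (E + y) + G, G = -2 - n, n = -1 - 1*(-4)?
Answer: -1257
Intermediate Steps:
n = 3 (n = -1 + 4 = 3)
G = -5 (G = -2 - 1*3 = -2 - 3 = -5)
m(E, y) = -5 + E + y (m(E, y) = (E + y) - 5 = -5 + E + y)
m(Y(0, 2), 2) + 33*(-38) = (-5 + 0 + 2) + 33*(-38) = -3 - 1254 = -1257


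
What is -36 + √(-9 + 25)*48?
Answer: 156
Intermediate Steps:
-36 + √(-9 + 25)*48 = -36 + √16*48 = -36 + 4*48 = -36 + 192 = 156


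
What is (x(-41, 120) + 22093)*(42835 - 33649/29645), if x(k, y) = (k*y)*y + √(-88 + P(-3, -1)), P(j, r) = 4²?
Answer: -9371972332666/385 + 98946228*I*√2/385 ≈ -2.4343e+10 + 3.6346e+5*I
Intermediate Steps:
P(j, r) = 16
x(k, y) = k*y² + 6*I*√2 (x(k, y) = (k*y)*y + √(-88 + 16) = k*y² + √(-72) = k*y² + 6*I*√2)
(x(-41, 120) + 22093)*(42835 - 33649/29645) = ((-41*120² + 6*I*√2) + 22093)*(42835 - 33649/29645) = ((-41*14400 + 6*I*√2) + 22093)*(42835 - 33649*1/29645) = ((-590400 + 6*I*√2) + 22093)*(42835 - 437/385) = (-568307 + 6*I*√2)*(16491038/385) = -9371972332666/385 + 98946228*I*√2/385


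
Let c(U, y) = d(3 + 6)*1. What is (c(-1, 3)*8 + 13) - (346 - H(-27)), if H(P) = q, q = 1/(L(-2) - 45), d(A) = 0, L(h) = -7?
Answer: -17317/52 ≈ -333.02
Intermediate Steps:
c(U, y) = 0 (c(U, y) = 0*1 = 0)
q = -1/52 (q = 1/(-7 - 45) = 1/(-52) = -1/52 ≈ -0.019231)
H(P) = -1/52
(c(-1, 3)*8 + 13) - (346 - H(-27)) = (0*8 + 13) - (346 - 1*(-1/52)) = (0 + 13) - (346 + 1/52) = 13 - 1*17993/52 = 13 - 17993/52 = -17317/52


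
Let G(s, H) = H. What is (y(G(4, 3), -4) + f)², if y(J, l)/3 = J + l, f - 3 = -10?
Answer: 100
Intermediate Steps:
f = -7 (f = 3 - 10 = -7)
y(J, l) = 3*J + 3*l (y(J, l) = 3*(J + l) = 3*J + 3*l)
(y(G(4, 3), -4) + f)² = ((3*3 + 3*(-4)) - 7)² = ((9 - 12) - 7)² = (-3 - 7)² = (-10)² = 100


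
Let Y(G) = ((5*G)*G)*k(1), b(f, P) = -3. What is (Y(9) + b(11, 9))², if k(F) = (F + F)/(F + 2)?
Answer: 71289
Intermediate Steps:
k(F) = 2*F/(2 + F) (k(F) = (2*F)/(2 + F) = 2*F/(2 + F))
Y(G) = 10*G²/3 (Y(G) = ((5*G)*G)*(2*1/(2 + 1)) = (5*G²)*(2*1/3) = (5*G²)*(2*1*(⅓)) = (5*G²)*(⅔) = 10*G²/3)
(Y(9) + b(11, 9))² = ((10/3)*9² - 3)² = ((10/3)*81 - 3)² = (270 - 3)² = 267² = 71289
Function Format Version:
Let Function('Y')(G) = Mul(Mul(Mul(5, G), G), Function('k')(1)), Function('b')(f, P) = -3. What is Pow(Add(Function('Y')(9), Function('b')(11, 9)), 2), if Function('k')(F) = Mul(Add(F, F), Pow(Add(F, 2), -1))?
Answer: 71289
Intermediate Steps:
Function('k')(F) = Mul(2, F, Pow(Add(2, F), -1)) (Function('k')(F) = Mul(Mul(2, F), Pow(Add(2, F), -1)) = Mul(2, F, Pow(Add(2, F), -1)))
Function('Y')(G) = Mul(Rational(10, 3), Pow(G, 2)) (Function('Y')(G) = Mul(Mul(Mul(5, G), G), Mul(2, 1, Pow(Add(2, 1), -1))) = Mul(Mul(5, Pow(G, 2)), Mul(2, 1, Pow(3, -1))) = Mul(Mul(5, Pow(G, 2)), Mul(2, 1, Rational(1, 3))) = Mul(Mul(5, Pow(G, 2)), Rational(2, 3)) = Mul(Rational(10, 3), Pow(G, 2)))
Pow(Add(Function('Y')(9), Function('b')(11, 9)), 2) = Pow(Add(Mul(Rational(10, 3), Pow(9, 2)), -3), 2) = Pow(Add(Mul(Rational(10, 3), 81), -3), 2) = Pow(Add(270, -3), 2) = Pow(267, 2) = 71289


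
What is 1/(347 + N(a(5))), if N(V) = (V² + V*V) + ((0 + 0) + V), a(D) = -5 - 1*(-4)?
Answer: 1/348 ≈ 0.0028736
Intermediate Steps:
a(D) = -1 (a(D) = -5 + 4 = -1)
N(V) = V + 2*V² (N(V) = (V² + V²) + (0 + V) = 2*V² + V = V + 2*V²)
1/(347 + N(a(5))) = 1/(347 - (1 + 2*(-1))) = 1/(347 - (1 - 2)) = 1/(347 - 1*(-1)) = 1/(347 + 1) = 1/348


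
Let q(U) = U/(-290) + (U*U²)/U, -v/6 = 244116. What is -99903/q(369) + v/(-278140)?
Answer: 4148101708468/915227110245 ≈ 4.5323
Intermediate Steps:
v = -1464696 (v = -6*244116 = -1464696)
q(U) = U² - U/290 (q(U) = U*(-1/290) + U³/U = -U/290 + U² = U² - U/290)
-99903/q(369) + v/(-278140) = -99903*1/(369*(-1/290 + 369)) - 1464696/(-278140) = -99903/(369*(107009/290)) - 1464696*(-1/278140) = -99903/39486321/290 + 366174/69535 = -99903*290/39486321 + 366174/69535 = -9657290/13162107 + 366174/69535 = 4148101708468/915227110245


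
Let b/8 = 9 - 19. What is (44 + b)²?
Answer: 1296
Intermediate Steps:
b = -80 (b = 8*(9 - 19) = 8*(-10) = -80)
(44 + b)² = (44 - 80)² = (-36)² = 1296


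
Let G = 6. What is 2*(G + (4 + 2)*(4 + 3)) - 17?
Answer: 79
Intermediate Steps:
2*(G + (4 + 2)*(4 + 3)) - 17 = 2*(6 + (4 + 2)*(4 + 3)) - 17 = 2*(6 + 6*7) - 17 = 2*(6 + 42) - 17 = 2*48 - 17 = 96 - 17 = 79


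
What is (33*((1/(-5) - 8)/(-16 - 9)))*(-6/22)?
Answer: -369/125 ≈ -2.9520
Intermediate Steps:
(33*((1/(-5) - 8)/(-16 - 9)))*(-6/22) = (33*((-⅕ - 8)/(-25)))*(-6*1/22) = (33*(-41/5*(-1/25)))*(-3/11) = (33*(41/125))*(-3/11) = (1353/125)*(-3/11) = -369/125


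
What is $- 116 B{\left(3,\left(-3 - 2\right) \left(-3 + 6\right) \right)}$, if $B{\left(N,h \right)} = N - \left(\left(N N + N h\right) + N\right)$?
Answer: $-4176$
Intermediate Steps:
$B{\left(N,h \right)} = - N^{2} - N h$ ($B{\left(N,h \right)} = N - \left(\left(N^{2} + N h\right) + N\right) = N - \left(N + N^{2} + N h\right) = - N^{2} - N h$)
$- 116 B{\left(3,\left(-3 - 2\right) \left(-3 + 6\right) \right)} = - 116 \left(\left(-1\right) 3 \left(3 + \left(-3 - 2\right) \left(-3 + 6\right)\right)\right) = - 116 \left(\left(-1\right) 3 \left(3 - 15\right)\right) = - 116 \left(\left(-1\right) 3 \left(-12\right)\right) = \left(-116\right) 36 = -4176$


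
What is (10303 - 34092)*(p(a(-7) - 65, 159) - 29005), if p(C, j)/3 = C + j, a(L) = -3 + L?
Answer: 684005117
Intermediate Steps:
p(C, j) = 3*C + 3*j (p(C, j) = 3*(C + j) = 3*C + 3*j)
(10303 - 34092)*(p(a(-7) - 65, 159) - 29005) = (10303 - 34092)*((3*((-3 - 7) - 65) + 3*159) - 29005) = -23789*((3*(-10 - 65) + 477) - 29005) = -23789*((3*(-75) + 477) - 29005) = -23789*((-225 + 477) - 29005) = -23789*(252 - 29005) = -23789*(-28753) = 684005117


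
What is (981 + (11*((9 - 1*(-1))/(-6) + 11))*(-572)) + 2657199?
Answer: 7798364/3 ≈ 2.5995e+6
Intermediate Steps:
(981 + (11*((9 - 1*(-1))/(-6) + 11))*(-572)) + 2657199 = (981 + (11*((9 + 1)*(-⅙) + 11))*(-572)) + 2657199 = (981 + (11*(10*(-⅙) + 11))*(-572)) + 2657199 = (981 + (11*(-5/3 + 11))*(-572)) + 2657199 = (981 + (11*(28/3))*(-572)) + 2657199 = (981 + (308/3)*(-572)) + 2657199 = (981 - 176176/3) + 2657199 = -173233/3 + 2657199 = 7798364/3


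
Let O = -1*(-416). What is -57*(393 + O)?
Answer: -46113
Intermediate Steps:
O = 416
-57*(393 + O) = -57*(393 + 416) = -57*809 = -46113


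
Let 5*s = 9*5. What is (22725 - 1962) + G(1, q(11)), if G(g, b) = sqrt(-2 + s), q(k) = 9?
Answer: 20763 + sqrt(7) ≈ 20766.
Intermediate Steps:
s = 9 (s = (9*5)/5 = (1/5)*45 = 9)
G(g, b) = sqrt(7) (G(g, b) = sqrt(-2 + 9) = sqrt(7))
(22725 - 1962) + G(1, q(11)) = (22725 - 1962) + sqrt(7) = 20763 + sqrt(7)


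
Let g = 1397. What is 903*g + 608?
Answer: 1262099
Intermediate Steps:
903*g + 608 = 903*1397 + 608 = 1261491 + 608 = 1262099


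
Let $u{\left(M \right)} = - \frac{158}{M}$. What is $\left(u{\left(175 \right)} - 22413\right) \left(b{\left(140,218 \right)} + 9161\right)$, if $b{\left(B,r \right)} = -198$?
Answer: $- \frac{35156766979}{175} \approx -2.009 \cdot 10^{8}$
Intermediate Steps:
$\left(u{\left(175 \right)} - 22413\right) \left(b{\left(140,218 \right)} + 9161\right) = \left(- \frac{158}{175} - 22413\right) \left(-198 + 9161\right) = \left(\left(-158\right) \frac{1}{175} - 22413\right) 8963 = \left(- \frac{158}{175} - 22413\right) 8963 = \left(- \frac{3922433}{175}\right) 8963 = - \frac{35156766979}{175}$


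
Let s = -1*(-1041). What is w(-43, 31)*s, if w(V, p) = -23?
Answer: -23943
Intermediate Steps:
s = 1041
w(-43, 31)*s = -23*1041 = -23943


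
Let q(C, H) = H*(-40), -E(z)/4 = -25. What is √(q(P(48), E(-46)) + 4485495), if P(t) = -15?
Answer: √4481495 ≈ 2117.0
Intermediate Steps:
E(z) = 100 (E(z) = -4*(-25) = 100)
q(C, H) = -40*H
√(q(P(48), E(-46)) + 4485495) = √(-40*100 + 4485495) = √(-4000 + 4485495) = √4481495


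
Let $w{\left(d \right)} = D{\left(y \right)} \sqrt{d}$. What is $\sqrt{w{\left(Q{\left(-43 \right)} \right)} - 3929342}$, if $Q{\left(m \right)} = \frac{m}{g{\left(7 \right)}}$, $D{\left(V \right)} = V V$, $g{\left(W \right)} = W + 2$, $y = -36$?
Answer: $\sqrt{-3929342 + 432 i \sqrt{43}} \approx 0.715 + 1982.3 i$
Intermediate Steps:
$g{\left(W \right)} = 2 + W$
$D{\left(V \right)} = V^{2}$
$Q{\left(m \right)} = \frac{m}{9}$ ($Q{\left(m \right)} = \frac{m}{2 + 7} = \frac{m}{9}$)
$w{\left(d \right)} = 1296 \sqrt{d}$ ($w{\left(d \right)} = \left(-36\right)^{2} \sqrt{d} = 1296 \sqrt{d}$)
$\sqrt{w{\left(Q{\left(-43 \right)} \right)} - 3929342} = \sqrt{1296 \sqrt{\frac{1}{9} \left(-43\right)} - 3929342} = \sqrt{1296 \sqrt{- \frac{43}{9}} - 3929342} = \sqrt{1296 \frac{i \sqrt{43}}{3} - 3929342} = \sqrt{432 i \sqrt{43} - 3929342} = \sqrt{-3929342 + 432 i \sqrt{43}}$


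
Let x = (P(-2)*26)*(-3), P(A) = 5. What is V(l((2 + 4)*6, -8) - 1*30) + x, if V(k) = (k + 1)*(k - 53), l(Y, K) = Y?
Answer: -719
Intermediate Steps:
x = -390 (x = (5*26)*(-3) = 130*(-3) = -390)
V(k) = (1 + k)*(-53 + k)
V(l((2 + 4)*6, -8) - 1*30) + x = (-53 + ((2 + 4)*6 - 1*30)² - 52*((2 + 4)*6 - 1*30)) - 390 = (-53 + (6*6 - 30)² - 52*(6*6 - 30)) - 390 = (-53 + (36 - 30)² - 52*(36 - 30)) - 390 = (-53 + 6² - 52*6) - 390 = (-53 + 36 - 312) - 390 = -329 - 390 = -719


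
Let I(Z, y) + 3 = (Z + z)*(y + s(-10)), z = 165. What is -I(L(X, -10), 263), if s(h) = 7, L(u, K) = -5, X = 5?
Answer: -43197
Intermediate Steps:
I(Z, y) = -3 + (7 + y)*(165 + Z) (I(Z, y) = -3 + (Z + 165)*(y + 7) = -3 + (165 + Z)*(7 + y) = -3 + (7 + y)*(165 + Z))
-I(L(X, -10), 263) = -(1152 + 7*(-5) + 165*263 - 5*263) = -(1152 - 35 + 43395 - 1315) = -1*43197 = -43197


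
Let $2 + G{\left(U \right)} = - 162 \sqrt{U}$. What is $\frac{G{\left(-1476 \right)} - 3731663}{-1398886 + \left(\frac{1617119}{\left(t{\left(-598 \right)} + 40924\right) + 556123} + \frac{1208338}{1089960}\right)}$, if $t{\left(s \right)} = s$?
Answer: $\frac{173284009632381900}{64958647997429317} + \frac{45135899755920 i \sqrt{41}}{64958647997429317} \approx 2.6676 + 0.0044492 i$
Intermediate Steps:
$G{\left(U \right)} = -2 - 162 \sqrt{U}$
$\frac{G{\left(-1476 \right)} - 3731663}{-1398886 + \left(\frac{1617119}{\left(t{\left(-598 \right)} + 40924\right) + 556123} + \frac{1208338}{1089960}\right)} = \frac{\left(-2 - 162 \sqrt{-1476}\right) - 3731663}{-1398886 + \left(\frac{1617119}{\left(-598 + 40924\right) + 556123} + \frac{1208338}{1089960}\right)} = \frac{\left(-2 - 162 \cdot 6 i \sqrt{41}\right) - 3731663}{-1398886 + \left(\frac{1617119}{40326 + 556123} + 1208338 \cdot \frac{1}{1089960}\right)} = \frac{\left(-2 - 972 i \sqrt{41}\right) - 3731663}{-1398886 + \left(\frac{1617119}{596449} + \frac{604169}{544980}\right)} = \frac{-3731665 - 972 i \sqrt{41}}{-1398886 + \left(1617119 \cdot \frac{1}{596449} + \frac{604169}{544980}\right)} = \frac{-3731665 - 972 i \sqrt{41}}{-1398886 + \left(\frac{231017}{85207} + \frac{604169}{544980}\right)} = \frac{-3731665 - 972 i \sqrt{41}}{-1398886 + \frac{177379072643}{46436110860}} = \frac{-3731665 - 972 i \sqrt{41}}{- \frac{64958647997429317}{46436110860}} = \left(-3731665 - 972 i \sqrt{41}\right) \left(- \frac{46436110860}{64958647997429317}\right) = \frac{173284009632381900}{64958647997429317} + \frac{45135899755920 i \sqrt{41}}{64958647997429317}$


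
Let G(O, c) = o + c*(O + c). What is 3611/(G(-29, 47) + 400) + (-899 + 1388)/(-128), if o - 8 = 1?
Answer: -151487/160640 ≈ -0.94302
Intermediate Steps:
o = 9 (o = 8 + 1 = 9)
G(O, c) = 9 + c*(O + c)
3611/(G(-29, 47) + 400) + (-899 + 1388)/(-128) = 3611/((9 + 47² - 29*47) + 400) + (-899 + 1388)/(-128) = 3611/((9 + 2209 - 1363) + 400) + 489*(-1/128) = 3611/(855 + 400) - 489/128 = 3611/1255 - 489/128 = -151487/160640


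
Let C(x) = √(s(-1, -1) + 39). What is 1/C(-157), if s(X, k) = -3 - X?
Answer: √37/37 ≈ 0.16440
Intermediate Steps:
C(x) = √37 (C(x) = √((-3 - 1*(-1)) + 39) = √((-3 + 1) + 39) = √(-2 + 39) = √37)
1/C(-157) = 1/(√37) = √37/37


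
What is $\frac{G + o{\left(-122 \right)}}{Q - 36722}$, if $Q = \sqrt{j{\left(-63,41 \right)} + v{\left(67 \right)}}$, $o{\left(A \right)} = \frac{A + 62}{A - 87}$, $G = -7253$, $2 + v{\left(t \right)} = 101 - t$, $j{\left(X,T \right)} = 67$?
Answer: $\frac{55663831874}{281837583665} + \frac{4547451 \sqrt{11}}{281837583665} \approx 0.19756$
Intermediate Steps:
$v{\left(t \right)} = 99 - t$ ($v{\left(t \right)} = -2 - \left(-101 + t\right) = 99 - t$)
$o{\left(A \right)} = \frac{62 + A}{-87 + A}$
$Q = 3 \sqrt{11}$ ($Q = \sqrt{67 + \left(99 - 67\right)} = \sqrt{67 + 32} = \sqrt{99} = 3 \sqrt{11} \approx 9.9499$)
$\frac{G + o{\left(-122 \right)}}{Q - 36722} = \frac{-7253 + \frac{62 - 122}{-87 - 122}}{3 \sqrt{11} - 36722} = \frac{-7253 + \frac{1}{-209} \left(-60\right)}{-36722 + 3 \sqrt{11}} = \frac{-7253 - - \frac{60}{209}}{-36722 + 3 \sqrt{11}} = \frac{-7253 + \frac{60}{209}}{-36722 + 3 \sqrt{11}} = - \frac{1515817}{209 \left(-36722 + 3 \sqrt{11}\right)}$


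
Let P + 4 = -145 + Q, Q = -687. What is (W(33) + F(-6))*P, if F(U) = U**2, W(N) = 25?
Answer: -50996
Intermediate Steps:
P = -836 (P = -4 + (-145 - 687) = -4 - 832 = -836)
(W(33) + F(-6))*P = (25 + (-6)**2)*(-836) = (25 + 36)*(-836) = 61*(-836) = -50996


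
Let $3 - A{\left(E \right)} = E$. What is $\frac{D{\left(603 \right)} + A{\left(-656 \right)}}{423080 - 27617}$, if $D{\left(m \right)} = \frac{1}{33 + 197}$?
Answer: $\frac{151571}{90956490} \approx 0.0016664$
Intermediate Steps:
$D{\left(m \right)} = \frac{1}{230}$
$A{\left(E \right)} = 3 - E$
$\frac{D{\left(603 \right)} + A{\left(-656 \right)}}{423080 - 27617} = \frac{\frac{1}{230} + \left(3 - -656\right)}{423080 - 27617} = \frac{\frac{1}{230} + \left(3 + 656\right)}{395463} = \left(\frac{1}{230} + 659\right) \frac{1}{395463} = \frac{151571}{230} \cdot \frac{1}{395463} = \frac{151571}{90956490}$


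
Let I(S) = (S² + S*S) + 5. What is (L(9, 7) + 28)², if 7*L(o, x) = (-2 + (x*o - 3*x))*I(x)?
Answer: 18627856/49 ≈ 3.8016e+5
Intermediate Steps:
I(S) = 5 + 2*S² (I(S) = (S² + S²) + 5 = 2*S² + 5 = 5 + 2*S²)
L(o, x) = (5 + 2*x²)*(-2 - 3*x + o*x)/7 (L(o, x) = ((-2 + (x*o - 3*x))*(5 + 2*x²))/7 = ((-2 + (o*x - 3*x))*(5 + 2*x²))/7 = ((-2 + (-3*x + o*x))*(5 + 2*x²))/7 = ((-2 - 3*x + o*x)*(5 + 2*x²))/7 = ((5 + 2*x²)*(-2 - 3*x + o*x))/7 = (5 + 2*x²)*(-2 - 3*x + o*x)/7)
(L(9, 7) + 28)² = (-(5 + 2*7²)*(2 + 3*7 - 1*9*7)/7 + 28)² = (-(5 + 2*49)*(2 + 21 - 63)/7 + 28)² = (-⅐*(5 + 98)*(-40) + 28)² = (-⅐*103*(-40) + 28)² = (4120/7 + 28)² = (4316/7)² = 18627856/49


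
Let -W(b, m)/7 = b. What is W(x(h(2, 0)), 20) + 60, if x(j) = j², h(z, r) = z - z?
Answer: 60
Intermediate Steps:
h(z, r) = 0
W(b, m) = -7*b
W(x(h(2, 0)), 20) + 60 = -7*0² + 60 = -7*0 + 60 = 0 + 60 = 60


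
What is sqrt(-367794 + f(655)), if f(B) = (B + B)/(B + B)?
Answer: I*sqrt(367793) ≈ 606.46*I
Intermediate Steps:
f(B) = 1 (f(B) = (2*B)/((2*B)) = (2*B)*(1/(2*B)) = 1)
sqrt(-367794 + f(655)) = sqrt(-367794 + 1) = sqrt(-367793) = I*sqrt(367793)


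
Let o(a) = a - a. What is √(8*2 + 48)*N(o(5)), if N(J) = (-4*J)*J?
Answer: 0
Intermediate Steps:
o(a) = 0
N(J) = -4*J²
√(8*2 + 48)*N(o(5)) = √(8*2 + 48)*(-4*0²) = √(16 + 48)*(-4*0) = √64*0 = 8*0 = 0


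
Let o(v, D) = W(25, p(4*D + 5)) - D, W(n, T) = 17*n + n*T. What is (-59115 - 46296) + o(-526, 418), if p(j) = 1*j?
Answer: -63479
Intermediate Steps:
p(j) = j
W(n, T) = 17*n + T*n
o(v, D) = 550 + 99*D (o(v, D) = 25*(17 + (4*D + 5)) - D = 25*(17 + (5 + 4*D)) - D = 25*(22 + 4*D) - D = (550 + 100*D) - D = 550 + 99*D)
(-59115 - 46296) + o(-526, 418) = (-59115 - 46296) + (550 + 99*418) = -105411 + (550 + 41382) = -105411 + 41932 = -63479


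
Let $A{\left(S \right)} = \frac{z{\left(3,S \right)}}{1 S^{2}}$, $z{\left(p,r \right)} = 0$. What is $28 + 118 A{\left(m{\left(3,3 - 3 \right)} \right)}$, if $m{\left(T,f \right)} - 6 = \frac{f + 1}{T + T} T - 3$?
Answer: $28$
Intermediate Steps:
$m{\left(T,f \right)} = \frac{7}{2} + \frac{f}{2}$ ($m{\left(T,f \right)} = 6 + \left(\frac{f + 1}{T + T} T - 3\right) = 6 + \left(\frac{1 + f}{2 T} T - 3\right) = 6 + \left(\left(\frac{1}{2} + \frac{f}{2}\right) - 3\right) = 6 + \left(- \frac{5}{2} + \frac{f}{2}\right) = \frac{7}{2} + \frac{f}{2}$)
$A{\left(S \right)} = 0$ ($A{\left(S \right)} = \frac{0}{1 S^{2}} = \frac{0}{S^{2}} = 0$)
$28 + 118 A{\left(m{\left(3,3 - 3 \right)} \right)} = 28 + 118 \cdot 0 = 28 + 0 = 28$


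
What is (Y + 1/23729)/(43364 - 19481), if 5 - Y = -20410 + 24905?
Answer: -35514403/188906569 ≈ -0.18800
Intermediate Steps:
Y = -4490 (Y = 5 - (-20410 + 24905) = 5 - 1*4495 = 5 - 4495 = -4490)
(Y + 1/23729)/(43364 - 19481) = (-4490 + 1/23729)/(43364 - 19481) = (-4490 + 1/23729)/23883 = -106543209/23729*1/23883 = -35514403/188906569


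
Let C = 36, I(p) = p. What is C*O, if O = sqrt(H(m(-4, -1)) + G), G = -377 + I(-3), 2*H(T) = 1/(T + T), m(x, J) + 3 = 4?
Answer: 126*I*sqrt(31) ≈ 701.54*I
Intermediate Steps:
m(x, J) = 1 (m(x, J) = -3 + 4 = 1)
H(T) = 1/(4*T) (H(T) = 1/(2*(T + T)) = 1/(2*((2*T))) = (1/(2*T))/2 = 1/(4*T))
G = -380 (G = -377 - 3 = -380)
O = 7*I*sqrt(31)/2 (O = sqrt((1/4)/1 - 380) = sqrt((1/4)*1 - 380) = sqrt(1/4 - 380) = sqrt(-1519/4) = 7*I*sqrt(31)/2 ≈ 19.487*I)
C*O = 36*(7*I*sqrt(31)/2) = 126*I*sqrt(31)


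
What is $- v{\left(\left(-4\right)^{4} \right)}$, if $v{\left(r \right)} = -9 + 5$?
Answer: $4$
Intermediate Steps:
$v{\left(r \right)} = -4$
$- v{\left(\left(-4\right)^{4} \right)} = \left(-1\right) \left(-4\right) = 4$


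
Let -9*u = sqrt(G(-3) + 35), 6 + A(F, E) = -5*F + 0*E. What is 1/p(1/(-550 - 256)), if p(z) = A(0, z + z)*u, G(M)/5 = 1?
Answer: 3*sqrt(10)/40 ≈ 0.23717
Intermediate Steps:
G(M) = 5 (G(M) = 5*1 = 5)
A(F, E) = -6 - 5*F (A(F, E) = -6 + (-5*F + 0*E) = -6 + (-5*F + 0) = -6 - 5*F)
u = -2*sqrt(10)/9 (u = -sqrt(5 + 35)/9 = -2*sqrt(10)/9 ≈ -0.70273)
p(z) = 4*sqrt(10)/3 (p(z) = (-6 - 5*0)*(-2*sqrt(10)/9) = (-6 + 0)*(-2*sqrt(10)/9) = -(-4)*sqrt(10)/3 = 4*sqrt(10)/3)
1/p(1/(-550 - 256)) = 1/(4*sqrt(10)/3) = 3*sqrt(10)/40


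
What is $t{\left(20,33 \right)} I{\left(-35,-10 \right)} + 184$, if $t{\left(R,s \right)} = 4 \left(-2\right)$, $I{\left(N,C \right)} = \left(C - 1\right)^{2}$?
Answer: $-784$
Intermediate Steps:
$I{\left(N,C \right)} = \left(-1 + C\right)^{2}$
$t{\left(R,s \right)} = -8$
$t{\left(20,33 \right)} I{\left(-35,-10 \right)} + 184 = - 8 \left(-1 - 10\right)^{2} + 184 = - 8 \left(-11\right)^{2} + 184 = \left(-8\right) 121 + 184 = -968 + 184 = -784$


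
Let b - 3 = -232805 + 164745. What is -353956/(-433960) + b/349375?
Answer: 4706468089/7580738750 ≈ 0.62085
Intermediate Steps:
b = -68057 (b = 3 + (-232805 + 164745) = 3 - 68060 = -68057)
-353956/(-433960) + b/349375 = -353956/(-433960) - 68057/349375 = -353956*(-1/433960) - 68057*1/349375 = 88489/108490 - 68057/349375 = 4706468089/7580738750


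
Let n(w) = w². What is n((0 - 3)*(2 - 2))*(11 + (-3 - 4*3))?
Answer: 0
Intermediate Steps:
n((0 - 3)*(2 - 2))*(11 + (-3 - 4*3)) = ((0 - 3)*(2 - 2))²*(11 + (-3 - 4*3)) = (-3*0)²*(11 + (-3 - 12)) = 0²*(11 - 15) = 0*(-4) = 0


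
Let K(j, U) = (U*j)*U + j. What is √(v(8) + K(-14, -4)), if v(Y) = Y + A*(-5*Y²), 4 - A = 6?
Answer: √410 ≈ 20.248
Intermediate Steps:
A = -2 (A = 4 - 1*6 = 4 - 6 = -2)
K(j, U) = j + j*U² (K(j, U) = j*U² + j = j + j*U²)
v(Y) = Y + 10*Y² (v(Y) = Y - (-10)*Y² = Y + 10*Y²)
√(v(8) + K(-14, -4)) = √(8*(1 + 10*8) - 14*(1 + (-4)²)) = √(8*(1 + 80) - 14*(1 + 16)) = √(8*81 - 14*17) = √(648 - 238) = √410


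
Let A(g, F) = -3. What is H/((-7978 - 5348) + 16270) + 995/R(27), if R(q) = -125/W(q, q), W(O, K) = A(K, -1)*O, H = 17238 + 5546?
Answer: 375187/575 ≈ 652.50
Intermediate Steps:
H = 22784
W(O, K) = -3*O
R(q) = 125/(3*q) (R(q) = -125*(-1/(3*q)) = -(-125)/(3*q) = 125/(3*q))
H/((-7978 - 5348) + 16270) + 995/R(27) = 22784/((-7978 - 5348) + 16270) + 995/(((125/3)/27)) = 22784/(-13326 + 16270) + 995/(((125/3)*(1/27))) = 22784/2944 + 995/(125/81) = 22784*(1/2944) + 995*(81/125) = 178/23 + 16119/25 = 375187/575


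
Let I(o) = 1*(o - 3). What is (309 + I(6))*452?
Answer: 141024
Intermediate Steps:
I(o) = -3 + o (I(o) = 1*(-3 + o) = -3 + o)
(309 + I(6))*452 = (309 + (-3 + 6))*452 = (309 + 3)*452 = 312*452 = 141024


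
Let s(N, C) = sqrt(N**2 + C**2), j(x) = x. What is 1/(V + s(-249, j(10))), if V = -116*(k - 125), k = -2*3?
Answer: 15196/230856315 - sqrt(62101)/230856315 ≈ 6.4745e-5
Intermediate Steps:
k = -6
s(N, C) = sqrt(C**2 + N**2)
V = 15196 (V = -116*(-6 - 125) = -116*(-131) = 15196)
1/(V + s(-249, j(10))) = 1/(15196 + sqrt(10**2 + (-249)**2)) = 1/(15196 + sqrt(100 + 62001)) = 1/(15196 + sqrt(62101))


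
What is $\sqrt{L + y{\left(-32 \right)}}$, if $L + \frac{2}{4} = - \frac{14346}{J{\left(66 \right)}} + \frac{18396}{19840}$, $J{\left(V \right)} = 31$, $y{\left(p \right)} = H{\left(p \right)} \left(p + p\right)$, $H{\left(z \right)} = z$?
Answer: $\frac{3 \sqrt{270900010}}{1240} \approx 39.82$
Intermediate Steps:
$y{\left(p \right)} = 2 p^{2}$ ($y{\left(p \right)} = p \left(p + p\right) = p 2 p = 2 p^{2}$)
$L = - \frac{2293241}{4960}$ ($L = - \frac{1}{2} + \left(- \frac{14346}{31} + \frac{18396}{19840}\right) = - \frac{1}{2} + \left(\left(-14346\right) \frac{1}{31} + 18396 \cdot \frac{1}{19840}\right) = - \frac{1}{2} + \left(- \frac{14346}{31} + \frac{4599}{4960}\right) = - \frac{1}{2} - \frac{2290761}{4960} = - \frac{2293241}{4960} \approx -462.35$)
$\sqrt{L + y{\left(-32 \right)}} = \sqrt{- \frac{2293241}{4960} + 2 \left(-32\right)^{2}} = \sqrt{- \frac{2293241}{4960} + 2 \cdot 1024} = \sqrt{- \frac{2293241}{4960} + 2048} = \sqrt{\frac{7864839}{4960}} = \frac{3 \sqrt{270900010}}{1240}$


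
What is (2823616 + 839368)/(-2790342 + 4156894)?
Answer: 457873/170819 ≈ 2.6805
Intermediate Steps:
(2823616 + 839368)/(-2790342 + 4156894) = 3662984/1366552 = 3662984*(1/1366552) = 457873/170819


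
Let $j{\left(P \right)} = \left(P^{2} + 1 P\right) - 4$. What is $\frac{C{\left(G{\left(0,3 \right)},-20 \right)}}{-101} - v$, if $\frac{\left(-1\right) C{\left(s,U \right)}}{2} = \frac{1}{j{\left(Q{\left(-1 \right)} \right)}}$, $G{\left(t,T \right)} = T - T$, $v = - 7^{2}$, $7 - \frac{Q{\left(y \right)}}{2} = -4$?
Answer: $\frac{1242200}{25351} \approx 49.0$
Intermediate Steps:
$Q{\left(y \right)} = 22$ ($Q{\left(y \right)} = 14 - -8 = 14 + 8 = 22$)
$v = -49$ ($v = \left(-1\right) 49 = -49$)
$G{\left(t,T \right)} = 0$
$j{\left(P \right)} = -4 + P + P^{2}$ ($j{\left(P \right)} = \left(P^{2} + P\right) - 4 = \left(P + P^{2}\right) - 4 = -4 + P + P^{2}$)
$C{\left(s,U \right)} = - \frac{1}{251}$ ($C{\left(s,U \right)} = - \frac{2}{-4 + 22 + 22^{2}} = - \frac{2}{-4 + 22 + 484} = - \frac{2}{502} = \left(-2\right) \frac{1}{502} = - \frac{1}{251}$)
$\frac{C{\left(G{\left(0,3 \right)},-20 \right)}}{-101} - v = - \frac{1}{251 \left(-101\right)} - -49 = \left(- \frac{1}{251}\right) \left(- \frac{1}{101}\right) + 49 = \frac{1}{25351} + 49 = \frac{1242200}{25351}$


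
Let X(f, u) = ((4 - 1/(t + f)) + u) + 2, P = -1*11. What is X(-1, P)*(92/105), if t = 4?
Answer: -1472/315 ≈ -4.6730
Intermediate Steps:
P = -11
X(f, u) = 6 + u - 1/(4 + f) (X(f, u) = ((4 - 1/(4 + f)) + u) + 2 = (4 + u - 1/(4 + f)) + 2 = 6 + u - 1/(4 + f))
X(-1, P)*(92/105) = ((23 + 4*(-11) + 6*(-1) - 1*(-11))/(4 - 1))*(92/105) = ((23 - 44 - 6 + 11)/3)*(92*(1/105)) = ((1/3)*(-16))*(92/105) = -16/3*92/105 = -1472/315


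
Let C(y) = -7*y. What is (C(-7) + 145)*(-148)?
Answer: -28712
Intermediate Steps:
(C(-7) + 145)*(-148) = (-7*(-7) + 145)*(-148) = (49 + 145)*(-148) = 194*(-148) = -28712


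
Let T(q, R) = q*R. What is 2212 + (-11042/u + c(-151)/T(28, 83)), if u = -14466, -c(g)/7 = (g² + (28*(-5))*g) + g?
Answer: 2498449687/1200678 ≈ 2080.9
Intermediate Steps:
c(g) = -7*g² + 973*g (c(g) = -7*((g² + (28*(-5))*g) + g) = -7*((g² - 140*g) + g) = -7*(g² - 139*g) = -7*g² + 973*g)
T(q, R) = R*q
2212 + (-11042/u + c(-151)/T(28, 83)) = 2212 + (-11042/(-14466) + (7*(-151)*(139 - 1*(-151)))/((83*28))) = 2212 + (-11042*(-1/14466) + (7*(-151)*(139 + 151))/2324) = 2212 + (5521/7233 + (7*(-151)*290)*(1/2324)) = 2212 + (5521/7233 - 306530*1/2324) = 2212 + (5521/7233 - 21895/166) = 2212 - 157450049/1200678 = 2498449687/1200678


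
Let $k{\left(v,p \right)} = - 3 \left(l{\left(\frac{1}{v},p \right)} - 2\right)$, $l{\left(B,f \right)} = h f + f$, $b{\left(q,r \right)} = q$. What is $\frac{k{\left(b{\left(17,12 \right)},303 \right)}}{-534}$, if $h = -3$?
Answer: $- \frac{304}{89} \approx -3.4157$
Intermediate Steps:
$l{\left(B,f \right)} = - 2 f$ ($l{\left(B,f \right)} = - 3 f + f = - 2 f$)
$k{\left(v,p \right)} = 6 + 6 p$ ($k{\left(v,p \right)} = - 3 \left(- 2 p - 2\right) = - 3 \left(-2 - 2 p\right) = 6 + 6 p$)
$\frac{k{\left(b{\left(17,12 \right)},303 \right)}}{-534} = \frac{6 + 6 \cdot 303}{-534} = \left(6 + 1818\right) \left(- \frac{1}{534}\right) = 1824 \left(- \frac{1}{534}\right) = - \frac{304}{89}$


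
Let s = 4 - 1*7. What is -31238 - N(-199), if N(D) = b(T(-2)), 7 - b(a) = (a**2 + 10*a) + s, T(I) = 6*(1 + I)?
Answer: -31272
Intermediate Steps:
s = -3 (s = 4 - 7 = -3)
T(I) = 6 + 6*I
b(a) = 10 - a**2 - 10*a (b(a) = 7 - ((a**2 + 10*a) - 3) = 7 - (-3 + a**2 + 10*a) = 7 + (3 - a**2 - 10*a) = 10 - a**2 - 10*a)
N(D) = 34 (N(D) = 10 - (6 + 6*(-2))**2 - 10*(6 + 6*(-2)) = 10 - (6 - 12)**2 - 10*(6 - 12) = 10 - 1*(-6)**2 - 10*(-6) = 10 - 1*36 + 60 = 10 - 36 + 60 = 34)
-31238 - N(-199) = -31238 - 1*34 = -31238 - 34 = -31272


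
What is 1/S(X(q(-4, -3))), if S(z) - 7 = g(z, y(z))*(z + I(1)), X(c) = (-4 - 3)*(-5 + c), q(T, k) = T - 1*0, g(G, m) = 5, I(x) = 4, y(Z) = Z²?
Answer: 1/342 ≈ 0.0029240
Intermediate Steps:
q(T, k) = T (q(T, k) = T + 0 = T)
X(c) = 35 - 7*c (X(c) = -7*(-5 + c) = 35 - 7*c)
S(z) = 27 + 5*z (S(z) = 7 + 5*(z + 4) = 7 + 5*(4 + z) = 7 + (20 + 5*z) = 27 + 5*z)
1/S(X(q(-4, -3))) = 1/(27 + 5*(35 - 7*(-4))) = 1/(27 + 5*(35 + 28)) = 1/(27 + 5*63) = 1/(27 + 315) = 1/342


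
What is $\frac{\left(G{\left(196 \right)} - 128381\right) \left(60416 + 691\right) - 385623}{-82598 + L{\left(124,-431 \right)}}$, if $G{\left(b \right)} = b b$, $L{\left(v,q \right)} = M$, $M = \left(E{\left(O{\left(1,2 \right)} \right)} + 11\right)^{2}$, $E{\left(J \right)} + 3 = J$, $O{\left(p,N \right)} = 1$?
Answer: $\frac{5497876878}{82517} \approx 66627.0$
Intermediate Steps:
$E{\left(J \right)} = -3 + J$
$M = 81$ ($M = \left(\left(-3 + 1\right) + 11\right)^{2} = \left(-2 + 11\right)^{2} = 9^{2} = 81$)
$L{\left(v,q \right)} = 81$
$G{\left(b \right)} = b^{2}$
$\frac{\left(G{\left(196 \right)} - 128381\right) \left(60416 + 691\right) - 385623}{-82598 + L{\left(124,-431 \right)}} = \frac{\left(196^{2} - 128381\right) \left(60416 + 691\right) - 385623}{-82598 + 81} = \frac{\left(38416 - 128381\right) 61107 - 385623}{-82517} = \left(\left(-89965\right) 61107 - 385623\right) \left(- \frac{1}{82517}\right) = \left(-5497491255 - 385623\right) \left(- \frac{1}{82517}\right) = \left(-5497876878\right) \left(- \frac{1}{82517}\right) = \frac{5497876878}{82517}$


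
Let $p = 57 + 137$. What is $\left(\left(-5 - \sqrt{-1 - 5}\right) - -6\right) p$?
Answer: $194 - 194 i \sqrt{6} \approx 194.0 - 475.2 i$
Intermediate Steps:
$p = 194$
$\left(\left(-5 - \sqrt{-1 - 5}\right) - -6\right) p = \left(\left(-5 - \sqrt{-1 - 5}\right) - -6\right) 194 = \left(\left(-5 - \sqrt{-6}\right) + 6\right) 194 = \left(\left(-5 - i \sqrt{6}\right) + 6\right) 194 = \left(1 - i \sqrt{6}\right) 194 = 194 - 194 i \sqrt{6}$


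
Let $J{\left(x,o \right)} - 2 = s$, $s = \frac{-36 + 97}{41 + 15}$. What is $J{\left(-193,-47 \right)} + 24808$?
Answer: $\frac{1389421}{56} \approx 24811.0$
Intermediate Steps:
$s = \frac{61}{56} \approx 1.0893$
$J{\left(x,o \right)} = \frac{173}{56}$ ($J{\left(x,o \right)} = 2 + \frac{61}{56} = \frac{173}{56}$)
$J{\left(-193,-47 \right)} + 24808 = \frac{173}{56} + 24808 = \frac{1389421}{56}$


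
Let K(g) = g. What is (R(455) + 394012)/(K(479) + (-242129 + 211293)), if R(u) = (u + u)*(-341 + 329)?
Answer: -383092/30357 ≈ -12.620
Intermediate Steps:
R(u) = -24*u (R(u) = (2*u)*(-12) = -24*u)
(R(455) + 394012)/(K(479) + (-242129 + 211293)) = (-24*455 + 394012)/(479 + (-242129 + 211293)) = (-10920 + 394012)/(479 - 30836) = 383092/(-30357) = 383092*(-1/30357) = -383092/30357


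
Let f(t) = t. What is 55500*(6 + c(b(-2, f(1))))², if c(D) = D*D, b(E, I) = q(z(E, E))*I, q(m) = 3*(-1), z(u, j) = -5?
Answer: 12487500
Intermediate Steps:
q(m) = -3
b(E, I) = -3*I
c(D) = D²
55500*(6 + c(b(-2, f(1))))² = 55500*(6 + (-3*1)²)² = 55500*(6 + (-3)²)² = 55500*(6 + 9)² = 55500*15² = 55500*225 = 12487500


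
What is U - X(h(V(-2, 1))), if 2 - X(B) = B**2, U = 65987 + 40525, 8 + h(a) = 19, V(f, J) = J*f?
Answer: 106631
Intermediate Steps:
h(a) = 11 (h(a) = -8 + 19 = 11)
U = 106512
X(B) = 2 - B**2
U - X(h(V(-2, 1))) = 106512 - (2 - 1*11**2) = 106512 - (2 - 1*121) = 106512 - (2 - 121) = 106512 - 1*(-119) = 106512 + 119 = 106631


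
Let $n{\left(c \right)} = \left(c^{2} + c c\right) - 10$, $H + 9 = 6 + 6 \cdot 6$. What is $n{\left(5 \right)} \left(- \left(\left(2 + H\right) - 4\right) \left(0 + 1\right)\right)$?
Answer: $-1240$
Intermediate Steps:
$H = 33$ ($H = -9 + \left(6 + 6 \cdot 6\right) = -9 + \left(6 + 36\right) = -9 + 42 = 33$)
$n{\left(c \right)} = -10 + 2 c^{2}$ ($n{\left(c \right)} = \left(c^{2} + c^{2}\right) - 10 = 2 c^{2} - 10 = -10 + 2 c^{2}$)
$n{\left(5 \right)} \left(- \left(\left(2 + H\right) - 4\right) \left(0 + 1\right)\right) = \left(-10 + 2 \cdot 5^{2}\right) \left(- \left(\left(2 + 33\right) - 4\right) \left(0 + 1\right)\right) = \left(-10 + 2 \cdot 25\right) \left(- \left(35 - 4\right) 1\right) = \left(-10 + 50\right) \left(- 31 \cdot 1\right) = 40 \left(\left(-1\right) 31\right) = 40 \left(-31\right) = -1240$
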